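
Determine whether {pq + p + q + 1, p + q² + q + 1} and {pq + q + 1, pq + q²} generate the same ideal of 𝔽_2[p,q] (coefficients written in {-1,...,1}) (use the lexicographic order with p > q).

No, the ideals differ.

Since reduced Gröbner bases are canonical representatives of ideals under a given ordering, it suffices to compute and compare them.
Buchberger on the first generating set:
f_1 = pq + p + q + 1, LT = pq.
f_2 = p + q² + q + 1, LT = p.

S(f_1,f_2): lcm = pq. S = p + q³ + q² + 1.
  leading term p: subtract (1)·f_2 from p + q³ + q² + 1 → q³ + q
  leading term q³: no divisor's leading term divides it; move q³ to the remainder.
  leading term q: no divisor's leading term divides it; move q to the remainder.
  remainder q³ + q ≠ 0; add g_3 = q³ + q to the basis.

The other S-polynomials (S(f_1,g_3), S(f_2,g_3)) all reduce to 0 modulo the current basis, so we have a Gröbner basis.
Inter-reduce: drop elements whose leading term is divisible by another's, tail-reduce, and make monic.
Reduced Gröbner basis: {p + q² + q + 1, q³ + q}.

Buchberger on the second generating set:
h_1 = pq + q + 1, LT = pq.
h_2 = pq + q², LT = pq.

S(h_1,h_2): lcm = pq. S = q² + q + 1.
  leading term q²: no divisor's leading term divides it; move q² to the remainder.
  leading term q: no divisor's leading term divides it; move q to the remainder.
  leading term 1: no divisor's leading term divides it; move 1 to the remainder.
  remainder q² + q + 1 ≠ 0; add k_3 = q² + q + 1 to the basis.

S(h_1,k_3): lcm = pq². S = pq + p + q² + q.
  leading term pq: subtract (1)·h_1 from pq + p + q² + q → p + q² + 1
  leading term p: no divisor's leading term divides it; move p to the remainder.
  leading term q²: subtract (1)·k_3 from q² + 1 → q
  leading term q: no divisor's leading term divides it; move q to the remainder.
  remainder p + q ≠ 0; add k_4 = p + q to the basis.

The other S-polynomials (S(h_2,k_3), S(h_1,k_4), S(h_2,k_4), S(k_3,k_4)) all reduce to 0 modulo the current basis, so we have a Gröbner basis.
Inter-reduce: drop elements whose leading term is divisible by another's, tail-reduce, and make monic.
Reduced Gröbner basis: {p + q, q² + q + 1}.

These differ, so the ideals are not equal.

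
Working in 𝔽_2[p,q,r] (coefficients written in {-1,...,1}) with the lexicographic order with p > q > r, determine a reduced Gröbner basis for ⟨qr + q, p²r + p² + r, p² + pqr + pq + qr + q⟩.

G = {p², q, r}

This is the nonlinear analogue of row-reducing a linear system.

f_1 = qr + q, LT = qr.
f_2 = p²r + p² + r, LT = p²r.
f_3 = p² + pqr + pq + qr + q, LT = p².

S(f_1,f_2): lcm = p²qr. S = qr.
  reduce S modulo (f_1, f_2, f_3):
  remainder q ≠ 0; add g_4 = q to the basis.

S(f_2,f_3): lcm = p²r. S = p² + pqr² + pqr + qr² + qr + r.
  reduce S modulo (f_1, f_2, f_3, g_4):
  remainder r ≠ 0; add g_5 = r to the basis.

The other S-polynomials (S(f_1,f_3), S(f_1,g_4), S(f_2,g_4), S(f_3,g_4), S(f_1,g_5), S(f_2,g_5), S(f_3,g_5), S(g_4,g_5)) all reduce to 0 modulo the current basis, so we have a Gröbner basis.
Inter-reduce: drop elements whose leading term is divisible by another's, tail-reduce, and make monic.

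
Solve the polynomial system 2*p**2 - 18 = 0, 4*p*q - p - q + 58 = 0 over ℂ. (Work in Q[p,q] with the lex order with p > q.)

{(3, -5), (-3, 61/13)}

Compute a lex Gröbner basis by Buchberger's algorithm.
f_1 = 2*p**2 - 18, LT = p**2.
f_2 = 4*p*q - p - q + 58, LT = p*q.

S(f_1,f_2): lcm = p**2*q. S = 1/4*p**2 + 1/4*p*q - 29/2*p - 9*q.
  leading term p**2: subtract (1/8)·f_1 from 1/4*p**2 + 1/4*p*q - 29/2*p - 9*q → 1/4*p*q - 29/2*p - 9*q + 9/4
  leading term p*q: subtract (1/16)·f_2 from 1/4*p*q - 29/2*p - 9*q + 9/4 → -231/16*p - 143/16*q - 11/8
  leading term p: no divisor's leading term divides it; move -231/16*p to the remainder.
  leading term q: no divisor's leading term divides it; move -143/16*q to the remainder.
  leading term 1: no divisor's leading term divides it; move -11/8 to the remainder.
  remainder -231/16*p - 143/16*q - 11/8 ≠ 0; add h_3 = -231/16*p - 143/16*q - 11/8 to the basis.

S(f_2,h_3): lcm = p*q. S = -1/4*p - 13/21*q**2 - 29/84*q + 29/2.
  leading term p: subtract (4/231)·h_3 from -1/4*p - 13/21*q**2 - 29/84*q + 29/2 → -13/21*q**2 - 4/21*q + 305/21
  leading term q**2: no divisor's leading term divides it; move -13/21*q**2 to the remainder.
  leading term q: no divisor's leading term divides it; move -4/21*q to the remainder.
  leading term 1: no divisor's leading term divides it; move 305/21 to the remainder.
  remainder -13/21*q**2 - 4/21*q + 305/21 ≠ 0; add h_4 = -13/21*q**2 - 4/21*q + 305/21 to the basis.

The other S-polynomials (S(f_1,h_3), S(f_1,h_4), S(f_2,h_4), S(h_3,h_4)) all reduce to 0 modulo the current basis, so we have a Gröbner basis.
Inter-reduce: drop elements whose leading term is divisible by another's, tail-reduce, and make monic.
Reduced Gröbner basis: {p + 13/21*q + 2/21, q**2 + 4/13*q - 305/13}.

Since the basis is lex-ordered, q**2 + 4/13*q - 305/13 is univariate in q. Its roots are {-5, 61/13}. Back-substituting each root into the other basis elements fixes the other coordinates.
  q = -5: the earlier basis element becomes p - 3 = 0, giving p = 3 — point (3, -5).
  q = 61/13: the earlier basis element becomes p + 3 = 0, giving p = -3 — point (-3, 61/13).
Substituting each solution back into the original system confirms all equations vanish.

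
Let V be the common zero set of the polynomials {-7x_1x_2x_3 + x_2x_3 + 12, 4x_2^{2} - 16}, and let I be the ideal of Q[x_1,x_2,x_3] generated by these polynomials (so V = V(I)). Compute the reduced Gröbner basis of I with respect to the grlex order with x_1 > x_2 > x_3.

f_1 = -7x_1x_2x_3 + x_2x_3 + 12, LT = x_1x_2x_3.
f_2 = 4x_2^{2} - 16, LT = x_2^{2}.

S(f_1,f_2): lcm = x_1x_2^{2}x_3. S = -\tfrac{1}{7}x_2^{2}x_3 + 4x_1x_3 - \tfrac{12}{7}x_2.
  leading term x_2^{2}x_3: subtract (-\tfrac{1}{28}x_3)·f_2 from -\tfrac{1}{7}x_2^{2}x_3 + 4x_1x_3 - \tfrac{12}{7}x_2 → 4x_1x_3 - \tfrac{12}{7}x_2 - \tfrac{4}{7}x_3
  leading term x_1x_3: no divisor's leading term divides it; move 4x_1x_3 to the remainder.
  leading term x_2: no divisor's leading term divides it; move -\tfrac{12}{7}x_2 to the remainder.
  leading term x_3: no divisor's leading term divides it; move -\tfrac{4}{7}x_3 to the remainder.
  remainder 4x_1x_3 - \tfrac{12}{7}x_2 - \tfrac{4}{7}x_3 ≠ 0; add g_3 = 4x_1x_3 - \tfrac{12}{7}x_2 - \tfrac{4}{7}x_3 to the basis.

The other S-polynomials (S(f_1,g_3), S(f_2,g_3)) all reduce to 0 modulo the current basis, so we have a Gröbner basis.
Inter-reduce: drop elements whose leading term is divisible by another's, tail-reduce, and make monic.

G = {x_1x_3 - \tfrac{3}{7}x_2 - \tfrac{1}{7}x_3, x_2^{2} - 4}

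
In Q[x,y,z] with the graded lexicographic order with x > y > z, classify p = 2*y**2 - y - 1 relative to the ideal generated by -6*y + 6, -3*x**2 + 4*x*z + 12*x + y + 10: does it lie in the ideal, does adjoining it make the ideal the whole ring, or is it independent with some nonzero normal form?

2*y**2 - y - 1 lies in I (it reduces to 0).

First compute the reduced Gröbner basis of I by Buchberger's algorithm.
f_1 = -6*y + 6, LT = y.
f_2 = -3*x**2 + 4*x*z + 12*x + y + 10, LT = x**2.

The S-polynomials (S(f_1,f_2)) all reduce to 0 modulo the current basis, so we have a Gröbner basis.
Inter-reduce: drop elements whose leading term is divisible by another's, tail-reduce, and make monic.
Reduced Gröbner basis: {x**2 - 4/3*x*z - 4*x - 11/3, y - 1}.
Label its elements g_1 = x**2 - 4/3*x*z - 4*x - 11/3, g_2 = y - 1.

Reduce p = 2*y**2 - y - 1 modulo G:
  leading term y**2: subtract (2*y)·g_2 from 2*y**2 - y - 1 → y - 1
  leading term y: subtract (1)·g_2 from y - 1 → 0
  normal form = 0.
Since the normal form is 0, p ∈ I.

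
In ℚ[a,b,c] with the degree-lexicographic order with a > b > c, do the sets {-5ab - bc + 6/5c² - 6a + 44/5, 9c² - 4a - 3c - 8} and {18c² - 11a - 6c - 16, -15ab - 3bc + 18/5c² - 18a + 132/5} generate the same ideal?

No, the ideals differ.

Two ideals are equal iff their reduced Gröbner bases coincide (the reduced basis is unique for a fixed ordering).
Buchberger on the first generating set:
f_1 = -5ab - bc + 6/5c² - 6a + 44/5, LT = ab.
f_2 = 9c² - 4a - 3c - 8, LT = c².

The S-polynomials (S(f_1,f_2)) all reduce to 0 modulo the current basis, so we have a Gröbner basis.
Inter-reduce: drop elements whose leading term is divisible by another's, tail-reduce, and make monic.
Reduced Gröbner basis: {ab + ⅕bc + 82/75a - 2/25c - 148/75, c² - 4/9a - ⅓c - 8/9}.

Buchberger on the second generating set:
h_1 = 18c² - 11a - 6c - 16, LT = c².
h_2 = -15ab - 3bc + 18/5c² - 18a + 132/5, LT = ab.

The S-polynomials (S(h_1,h_2)) all reduce to 0 modulo the current basis, so we have a Gröbner basis.
Inter-reduce: drop elements whose leading term is divisible by another's, tail-reduce, and make monic.
Reduced Gröbner basis: {ab + ⅕bc + 79/75a - 2/25c - 148/75, c² - 11/18a - ⅓c - 8/9}.

The bases are distinct; the ideals are different.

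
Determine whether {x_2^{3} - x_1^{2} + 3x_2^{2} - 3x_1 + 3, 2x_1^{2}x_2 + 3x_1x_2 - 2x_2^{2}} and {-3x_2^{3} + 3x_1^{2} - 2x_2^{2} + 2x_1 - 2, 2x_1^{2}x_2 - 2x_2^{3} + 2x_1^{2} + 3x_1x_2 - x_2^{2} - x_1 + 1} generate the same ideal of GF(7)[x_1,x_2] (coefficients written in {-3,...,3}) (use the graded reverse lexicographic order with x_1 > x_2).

Two ideals are equal iff their reduced Gröbner bases coincide (the reduced basis is unique for a fixed ordering).
Buchberger on the first generating set:
f_1 = x_2^{3} - x_1^{2} + 3x_2^{2} - 3x_1 + 3, LT = x_2^{3}.
f_2 = 2x_1^{2}x_2 + 3x_1x_2 - 2x_2^{2}, LT = x_1^{2}x_2.

S(f_1,f_2): lcm = x_1^{2}x_2^{3}. S = -x_1^{4} + 3x_1^{2}x_2^{2} + 2x_1x_2^{3} + x_2^{4} - 3x_1^{3} + 3x_1^{2}.
  leading term x_1^{4}: no divisor's leading term divides it; move -x_1^{4} to the remainder.
  leading term x_1^{2}x_2^{2}: subtract (-2x_2)·f_2 from 3x_1^{2}x_2^{2} + 2x_1x_2^{3} + x_2^{4} - 3x_1^{3} + 3x_1^{2} → 2x_1x_2^{3} + x_2^{4} - 3x_1^{3} - x_1x_2^{2} + 3x_2^{3} + 3x_1^{2}
  leading term x_1x_2^{3}: subtract (2x_1)·f_1 from 2x_1x_2^{3} + x_2^{4} - 3x_1^{3} - x_1x_2^{2} + 3x_2^{3} + 3x_1^{2} → x_2^{4} - x_1^{3} + 3x_2^{3} + 2x_1^{2} + x_1
  leading term x_2^{4}: subtract (x_2)·f_1 from x_2^{4} - x_1^{3} + 3x_2^{3} + 2x_1^{2} + x_1 → -x_1^{3} + x_1^{2}x_2 + 2x_1^{2} + 3x_1x_2 + x_1 - 3x_2
  leading term x_1^{3}: no divisor's leading term divides it; move -x_1^{3} to the remainder.
  leading term x_1^{2}x_2: subtract (-3)·f_2 from x_1^{2}x_2 + 2x_1^{2} + 3x_1x_2 + x_1 - 3x_2 → 2x_1^{2} - 2x_1x_2 + x_2^{2} + x_1 - 3x_2
  leading term x_1^{2}: no divisor's leading term divides it; move 2x_1^{2} to the remainder.
  leading term x_1x_2: no divisor's leading term divides it; move -2x_1x_2 to the remainder.
  leading term x_2^{2}: no divisor's leading term divides it; move x_2^{2} to the remainder.
  leading term x_1: no divisor's leading term divides it; move x_1 to the remainder.
  leading term x_2: no divisor's leading term divides it; move -3x_2 to the remainder.
  remainder -x_1^{4} - x_1^{3} + 2x_1^{2} - 2x_1x_2 + x_2^{2} + x_1 - 3x_2 ≠ 0; add g_3 = -x_1^{4} - x_1^{3} + 2x_1^{2} - 2x_1x_2 + x_2^{2} + x_1 - 3x_2 to the basis.

The other S-polynomials (S(f_1,g_3), S(f_2,g_3)) all reduce to 0 modulo the current basis, so we have a Gröbner basis.
Inter-reduce: drop elements whose leading term is divisible by another's, tail-reduce, and make monic.
Reduced Gröbner basis: {x_1^{4} + x_1^{3} - 2x_1^{2} + 2x_1x_2 - x_2^{2} - x_1 + 3x_2, x_1^{2}x_2 - 2x_1x_2 - x_2^{2}, x_2^{3} - x_1^{2} + 3x_2^{2} - 3x_1 + 3}.

Buchberger on the second generating set:
h_1 = -3x_2^{3} + 3x_1^{2} - 2x_2^{2} + 2x_1 - 2, LT = x_2^{3}.
h_2 = 2x_1^{2}x_2 - 2x_2^{3} + 2x_1^{2} + 3x_1x_2 - x_2^{2} - x_1 + 1, LT = x_1^{2}x_2.

S(h_1,h_2): lcm = x_1^{2}x_2^{3}. S = x_2^{5} - x_1^{4} + 2x_1^{2}x_2^{2} + 2x_1x_2^{3} - 3x_2^{4} - 3x_1^{3} - 3x_1x_2^{2} + 3x_1^{2} + 3x_2^{2}.
  leading term x_2^{5}: subtract (2x_2^{2})·h_1 from x_2^{5} - x_1^{4} + 2x_1^{2}x_2^{2} + 2x_1x_2^{3} - 3x_2^{4} - 3x_1^{3} - 3x_1x_2^{2} + 3x_1^{2} + 3x_2^{2} → -x_1^{4} + 3x_1^{2}x_2^{2} + 2x_1x_2^{3} + x_2^{4} - 3x_1^{3} + 3x_1^{2}
  leading term x_1^{4}: no divisor's leading term divides it; move -x_1^{4} to the remainder.
  leading term x_1^{2}x_2^{2}: subtract (-2x_2)·h_2 from 3x_1^{2}x_2^{2} + 2x_1x_2^{3} + x_2^{4} - 3x_1^{3} + 3x_1^{2} → 2x_1x_2^{3} - 3x_2^{4} - 3x_1^{3} - 3x_1^{2}x_2 - x_1x_2^{2} - 2x_2^{3} + 3x_1^{2} - 2x_1x_2 + 2x_2
  leading term x_1x_2^{3}: subtract (-3x_1)·h_1 from 2x_1x_2^{3} - 3x_2^{4} - 3x_1^{3} - 3x_1^{2}x_2 - x_1x_2^{2} - 2x_2^{3} + 3x_1^{2} - 2x_1x_2 + 2x_2 → -3x_2^{4} - x_1^{3} - 3x_1^{2}x_2 - 2x_2^{3} + 2x_1^{2} - 2x_1x_2 + x_1 + 2x_2
  leading term x_2^{4}: subtract (x_2)·h_1 from -3x_2^{4} - x_1^{3} - 3x_1^{2}x_2 - 2x_2^{3} + 2x_1^{2} - 2x_1x_2 + x_1 + 2x_2 → -x_1^{3} + x_1^{2}x_2 + 2x_1^{2} + 3x_1x_2 + x_1 - 3x_2
  leading term x_1^{3}: no divisor's leading term divides it; move -x_1^{3} to the remainder.
  leading term x_1^{2}x_2: subtract (-3)·h_2 from x_1^{2}x_2 + 2x_1^{2} + 3x_1x_2 + x_1 - 3x_2 → x_2^{3} + x_1^{2} - 2x_1x_2 - 3x_2^{2} - 2x_1 - 3x_2 + 3
  leading term x_2^{3}: subtract (2)·h_1 from x_2^{3} + x_1^{2} - 2x_1x_2 - 3x_2^{2} - 2x_1 - 3x_2 + 3 → 2x_1^{2} - 2x_1x_2 + x_2^{2} + x_1 - 3x_2
  leading term x_1^{2}: no divisor's leading term divides it; move 2x_1^{2} to the remainder.
  leading term x_1x_2: no divisor's leading term divides it; move -2x_1x_2 to the remainder.
  leading term x_2^{2}: no divisor's leading term divides it; move x_2^{2} to the remainder.
  leading term x_1: no divisor's leading term divides it; move x_1 to the remainder.
  leading term x_2: no divisor's leading term divides it; move -3x_2 to the remainder.
  remainder -x_1^{4} - x_1^{3} + 2x_1^{2} - 2x_1x_2 + x_2^{2} + x_1 - 3x_2 ≠ 0; add k_3 = -x_1^{4} - x_1^{3} + 2x_1^{2} - 2x_1x_2 + x_2^{2} + x_1 - 3x_2 to the basis.

The other S-polynomials (S(h_1,k_3), S(h_2,k_3)) all reduce to 0 modulo the current basis, so we have a Gröbner basis.
Inter-reduce: drop elements whose leading term is divisible by another's, tail-reduce, and make monic.
Reduced Gröbner basis: {x_1^{4} + x_1^{3} - 2x_1^{2} + 2x_1x_2 - x_2^{2} - x_1 + 3x_2, x_1^{2}x_2 - 2x_1x_2 - x_2^{2}, x_2^{3} - x_1^{2} + 3x_2^{2} - 3x_1 + 3}.

These coincide, so the ideals are equal.

Yes, the ideals are equal.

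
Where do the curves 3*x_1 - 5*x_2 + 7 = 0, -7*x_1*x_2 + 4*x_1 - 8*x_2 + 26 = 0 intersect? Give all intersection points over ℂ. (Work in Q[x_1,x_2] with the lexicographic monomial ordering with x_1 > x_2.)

Compute a lex Gröbner basis by Buchberger's algorithm.
f_1 = 3*x_1 - 5*x_2 + 7, LT = x_1.
f_2 = -7*x_1*x_2 + 4*x_1 - 8*x_2 + 26, LT = x_1*x_2.

S(f_1,f_2): lcm = x_1*x_2. S = 4/7*x_1 - 5/3*x_2**2 + 25/21*x_2 + 26/7.
  reduce S modulo (f_1, f_2):
  remainder -5/3*x_2**2 + 15/7*x_2 + 50/21 ≠ 0; add h_3 = -5/3*x_2**2 + 15/7*x_2 + 50/21 to the basis.

The other S-polynomials (S(f_1,h_3), S(f_2,h_3)) all reduce to 0 modulo the current basis, so we have a Gröbner basis.
Inter-reduce: drop elements whose leading term is divisible by another's, tail-reduce, and make monic.
Reduced Gröbner basis: {x_1 - 5/3*x_2 + 7/3, x_2**2 - 9/7*x_2 - 10/7}.

Elimination: the polynomial x_2**2 - 9/7*x_2 - 10/7 lies in the elimination ideal for x_2, so x_2 ∈ {-5/7, 2}. For each such x_2, the remaining basis elements (now univariate) give the rest of the solution.
  x_2 = -5/7: the earlier basis element becomes x_1 + 74/21 = 0, giving x_1 = -74/21 — point (-74/21, -5/7).
  x_2 = 2: the earlier basis element becomes x_1 - 1 = 0, giving x_1 = 1 — point (1, 2).

{(-74/21, -5/7), (1, 2)}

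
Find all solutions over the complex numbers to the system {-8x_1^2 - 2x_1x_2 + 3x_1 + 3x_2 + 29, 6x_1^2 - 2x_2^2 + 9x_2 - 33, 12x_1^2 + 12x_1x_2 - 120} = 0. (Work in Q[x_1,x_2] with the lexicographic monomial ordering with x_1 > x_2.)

Compute a lex Gröbner basis by Buchberger's algorithm.
f_1 = -8x_1^2 - 2x_1x_2 + 3x_1 + 3x_2 + 29, LT = x_1^2.
f_2 = 6x_1^2 - 2x_2^2 + 9x_2 - 33, LT = x_1^2.
f_3 = 12x_1^2 + 12x_1x_2 - 120, LT = x_1^2.

S(f_1,f_2): lcm = x_1^2. S = 1/4x_1x_2 - 3/8x_1 + 1/3x_2^2 - 15/8x_2 + 15/8.
  leading term x_1x_2: no divisor's leading term divides it; move 1/4x_1x_2 to the remainder.
  leading term x_1: no divisor's leading term divides it; move -3/8x_1 to the remainder.
  leading term x_2^2: no divisor's leading term divides it; move 1/3x_2^2 to the remainder.
  leading term x_2: no divisor's leading term divides it; move -15/8x_2 to the remainder.
  leading term 1: no divisor's leading term divides it; move 15/8 to the remainder.
  remainder 1/4x_1x_2 - 3/8x_1 + 1/3x_2^2 - 15/8x_2 + 15/8 ≠ 0; add h_4 = 1/4x_1x_2 - 3/8x_1 + 1/3x_2^2 - 15/8x_2 + 15/8 to the basis.

S(f_1,f_3): lcm = x_1^2. S = -3/4x_1x_2 - 3/8x_1 - 3/8x_2 + 51/8.
  leading term x_1x_2: subtract (-3)·h_4 from -3/4x_1x_2 - 3/8x_1 - 3/8x_2 + 51/8 → -3/2x_1 + x_2^2 - 6x_2 + 12
  leading term x_1: no divisor's leading term divides it; move -3/2x_1 to the remainder.
  leading term x_2^2: no divisor's leading term divides it; move x_2^2 to the remainder.
  leading term x_2: no divisor's leading term divides it; move -6x_2 to the remainder.
  leading term 1: no divisor's leading term divides it; move 12 to the remainder.
  remainder -3/2x_1 + x_2^2 - 6x_2 + 12 ≠ 0; add h_5 = -3/2x_1 + x_2^2 - 6x_2 + 12 to the basis.

S(f_1,h_4): lcm = x_1^2x_2. S = 3/2x_1^2 - 13/12x_1x_2^2 + 57/8x_1x_2 - 15/2x_1 - 3/8x_2^2 - 29/8x_2.
  leading term x_1^2: subtract (-3/16)·f_1 from 3/2x_1^2 - 13/12x_1x_2^2 + 57/8x_1x_2 - 15/2x_1 - 3/8x_2^2 - 29/8x_2 → -13/12x_1x_2^2 + 27/4x_1x_2 - 111/16x_1 - 3/8x_2^2 - 49/16x_2 + 87/16
  leading term x_1x_2^2: subtract (-13/3x_2)·h_4 from -13/12x_1x_2^2 + 27/4x_1x_2 - 111/16x_1 - 3/8x_2^2 - 49/16x_2 + 87/16 → 41/8x_1x_2 - 111/16x_1 + 13/9x_2^3 - 17/2x_2^2 + 81/16x_2 + 87/16
  leading term x_1x_2: subtract (41/2)·h_4 from 41/8x_1x_2 - 111/16x_1 + 13/9x_2^3 - 17/2x_2^2 + 81/16x_2 + 87/16 → 3/4x_1 + 13/9x_2^3 - 46/3x_2^2 + 87/2x_2 - 33
  leading term x_1: subtract (-1/2)·h_5 from 3/4x_1 + 13/9x_2^3 - 46/3x_2^2 + 87/2x_2 - 33 → 13/9x_2^3 - 89/6x_2^2 + 81/2x_2 - 27
  leading term x_2^3: no divisor's leading term divides it; move 13/9x_2^3 to the remainder.
  leading term x_2^2: no divisor's leading term divides it; move -89/6x_2^2 to the remainder.
  leading term x_2: no divisor's leading term divides it; move 81/2x_2 to the remainder.
  leading term 1: no divisor's leading term divides it; move -27 to the remainder.
  remainder 13/9x_2^3 - 89/6x_2^2 + 81/2x_2 - 27 ≠ 0; add h_6 = 13/9x_2^3 - 89/6x_2^2 + 81/2x_2 - 27 to the basis.

S(f_3,h_4): lcm = x_1^2x_2. S = 3/2x_1^2 - 1/3x_1x_2^2 + 15/2x_1x_2 - 15/2x_1 - 10x_2.
  leading term x_1^2: subtract (-3/16)·f_1 from 3/2x_1^2 - 1/3x_1x_2^2 + 15/2x_1x_2 - 15/2x_1 - 10x_2 → -1/3x_1x_2^2 + 57/8x_1x_2 - 111/16x_1 - 151/16x_2 + 87/16
  leading term x_1x_2^2: subtract (-4/3x_2)·h_4 from -1/3x_1x_2^2 + 57/8x_1x_2 - 111/16x_1 - 151/16x_2 + 87/16 → 53/8x_1x_2 - 111/16x_1 + 4/9x_2^3 - 5/2x_2^2 - 111/16x_2 + 87/16
  leading term x_1x_2: subtract (53/2)·h_4 from 53/8x_1x_2 - 111/16x_1 + 4/9x_2^3 - 5/2x_2^2 - 111/16x_2 + 87/16 → 3x_1 + 4/9x_2^3 - 34/3x_2^2 + 171/4x_2 - 177/4
  leading term x_1: subtract (-2)·h_5 from 3x_1 + 4/9x_2^3 - 34/3x_2^2 + 171/4x_2 - 177/4 → 4/9x_2^3 - 28/3x_2^2 + 123/4x_2 - 81/4
  leading term x_2^3: subtract (4/13)·h_6 from 4/9x_2^3 - 28/3x_2^2 + 123/4x_2 - 81/4 → -62/13x_2^2 + 951/52x_2 - 621/52
  leading term x_2^2: no divisor's leading term divides it; move -62/13x_2^2 to the remainder.
  leading term x_2: no divisor's leading term divides it; move 951/52x_2 to the remainder.
  leading term 1: no divisor's leading term divides it; move -621/52 to the remainder.
  remainder -62/13x_2^2 + 951/52x_2 - 621/52 ≠ 0; add h_7 = -62/13x_2^2 + 951/52x_2 - 621/52 to the basis.

S(f_1,h_5): lcm = x_1^2. S = 2/3x_1x_2^2 - 15/4x_1x_2 + 61/8x_1 - 3/8x_2 - 29/8.
  leading term x_1x_2^2: subtract (8/3x_2)·h_4 from 2/3x_1x_2^2 - 15/4x_1x_2 + 61/8x_1 - 3/8x_2 - 29/8 → -11/4x_1x_2 + 61/8x_1 - 8/9x_2^3 + 5x_2^2 - 43/8x_2 - 29/8
  leading term x_1x_2: subtract (-11)·h_4 from -11/4x_1x_2 + 61/8x_1 - 8/9x_2^3 + 5x_2^2 - 43/8x_2 - 29/8 → 7/2x_1 - 8/9x_2^3 + 26/3x_2^2 - 26x_2 + 17
  leading term x_1: subtract (-7/3)·h_5 from 7/2x_1 - 8/9x_2^3 + 26/3x_2^2 - 26x_2 + 17 → -8/9x_2^3 + 11x_2^2 - 40x_2 + 45
  leading term x_2^3: subtract (-8/13)·h_6 from -8/9x_2^3 + 11x_2^2 - 40x_2 + 45 → 73/39x_2^2 - 196/13x_2 + 369/13
  leading term x_2^2: subtract (-73/186)·h_7 from 73/39x_2^2 - 196/13x_2 + 369/13 → -1959/248x_2 + 5877/248
  leading term x_2: no divisor's leading term divides it; move -1959/248x_2 to the remainder.
  leading term 1: no divisor's leading term divides it; move 5877/248 to the remainder.
  remainder -1959/248x_2 + 5877/248 ≠ 0; add h_8 = -1959/248x_2 + 5877/248 to the basis.

The other S-polynomials (S(f_2,f_3), S(f_2,h_4), S(f_2,h_5), S(f_3,h_5), S(h_4,h_5), S(f_1,h_6), S(f_2,h_6), S(f_3,h_6), S(h_4,h_6), S(h_5,h_6), S(f_1,h_7), S(f_2,h_7), S(f_3,h_7), S(h_4,h_7), S(h_5,h_7), S(h_6,h_7), S(f_1,h_8), S(f_2,h_8), S(f_3,h_8), S(h_4,h_8), S(h_5,h_8), S(h_6,h_8), S(h_7,h_8)) all reduce to 0 modulo the current basis, so we have a Gröbner basis.
Inter-reduce: drop elements whose leading term is divisible by another's, tail-reduce, and make monic.
Reduced Gröbner basis: {x_1 - 2, x_2 - 3}.

Since the basis is lex-ordered, x_2 - 3 is univariate in x_2. Its roots are {3}. Back-substituting each root into the other basis elements fixes the other coordinates.
  x_2 = 3: the earlier basis element becomes x_1 - 2 = 0, giving x_1 = 2 — point (2, 3).

{(2, 3)}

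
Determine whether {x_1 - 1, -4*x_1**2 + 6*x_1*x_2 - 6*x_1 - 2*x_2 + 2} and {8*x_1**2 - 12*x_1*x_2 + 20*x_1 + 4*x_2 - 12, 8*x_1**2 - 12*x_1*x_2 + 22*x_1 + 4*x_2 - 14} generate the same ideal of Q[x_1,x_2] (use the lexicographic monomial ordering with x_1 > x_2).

Yes, the ideals are equal.

Two ideals are equal iff their reduced Gröbner bases coincide (the reduced basis is unique for a fixed ordering).
Buchberger on the first generating set:
f_1 = x_1 - 1, LT = x_1.
f_2 = -4*x_1**2 + 6*x_1*x_2 - 6*x_1 - 2*x_2 + 2, LT = x_1**2.

S(f_1,f_2): lcm = x_1**2. S = 3/2*x_1*x_2 - 5/2*x_1 - 1/2*x_2 + 1/2.
  leading term x_1*x_2: subtract (3/2*x_2)·f_1 from 3/2*x_1*x_2 - 5/2*x_1 - 1/2*x_2 + 1/2 → -5/2*x_1 + x_2 + 1/2
  leading term x_1: subtract (-5/2)·f_1 from -5/2*x_1 + x_2 + 1/2 → x_2 - 2
  leading term x_2: no divisor's leading term divides it; move x_2 to the remainder.
  leading term 1: no divisor's leading term divides it; move -2 to the remainder.
  remainder x_2 - 2 ≠ 0; add g_3 = x_2 - 2 to the basis.

The other S-polynomials (S(f_1,g_3), S(f_2,g_3)) all reduce to 0 modulo the current basis, so we have a Gröbner basis.
Inter-reduce: drop elements whose leading term is divisible by another's, tail-reduce, and make monic.
Reduced Gröbner basis: {x_1 - 1, x_2 - 2}.

Buchberger on the second generating set:
h_1 = 8*x_1**2 - 12*x_1*x_2 + 20*x_1 + 4*x_2 - 12, LT = x_1**2.
h_2 = 8*x_1**2 - 12*x_1*x_2 + 22*x_1 + 4*x_2 - 14, LT = x_1**2.

S(h_1,h_2): lcm = x_1**2. S = -1/4*x_1 + 1/4.
  leading term x_1: no divisor's leading term divides it; move -1/4*x_1 to the remainder.
  leading term 1: no divisor's leading term divides it; move 1/4 to the remainder.
  remainder -1/4*x_1 + 1/4 ≠ 0; add k_3 = -1/4*x_1 + 1/4 to the basis.

S(h_1,k_3): lcm = x_1**2. S = -3/2*x_1*x_2 + 7/2*x_1 + 1/2*x_2 - 3/2.
  leading term x_1*x_2: subtract (6*x_2)·k_3 from -3/2*x_1*x_2 + 7/2*x_1 + 1/2*x_2 - 3/2 → 7/2*x_1 - x_2 - 3/2
  leading term x_1: subtract (-14)·k_3 from 7/2*x_1 - x_2 - 3/2 → -x_2 + 2
  leading term x_2: no divisor's leading term divides it; move -x_2 to the remainder.
  leading term 1: no divisor's leading term divides it; move 2 to the remainder.
  remainder -x_2 + 2 ≠ 0; add k_4 = -x_2 + 2 to the basis.

The other S-polynomials (S(h_2,k_3), S(h_1,k_4), S(h_2,k_4), S(k_3,k_4)) all reduce to 0 modulo the current basis, so we have a Gröbner basis.
Inter-reduce: drop elements whose leading term is divisible by another's, tail-reduce, and make monic.
Reduced Gröbner basis: {x_1 - 1, x_2 - 2}.

Same reduced basis, so the two generating sets span the same ideal.
The same test decides containment: I ⊆ J iff every generator of I reduces to 0 modulo a Gröbner basis of J.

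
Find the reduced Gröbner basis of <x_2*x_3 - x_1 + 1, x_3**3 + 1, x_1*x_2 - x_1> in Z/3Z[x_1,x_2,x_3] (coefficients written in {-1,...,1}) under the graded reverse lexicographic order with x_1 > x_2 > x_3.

Buchberger's algorithm terminates because the ascending chain of leading-term ideals stabilizes.

f_1 = x_2*x_3 - x_1 + 1, LT = x_2*x_3.
f_2 = x_3**3 + 1, LT = x_3**3.
f_3 = x_1*x_2 - x_1, LT = x_1*x_2.

S(f_1,f_2): lcm = x_2*x_3**3. S = -x_1*x_3**2 + x_3**2 - x_2.
  leading term x_1*x_3**2: no divisor's leading term divides it; move -x_1*x_3**2 to the remainder.
  leading term x_3**2: no divisor's leading term divides it; move x_3**2 to the remainder.
  leading term x_2: no divisor's leading term divides it; move -x_2 to the remainder.
  remainder -x_1*x_3**2 + x_3**2 - x_2 ≠ 0; add g_4 = -x_1*x_3**2 + x_3**2 - x_2 to the basis.

S(f_1,f_3): lcm = x_1*x_2*x_3. S = -x_1**2 + x_1*x_3 + x_1.
  leading term x_1**2: no divisor's leading term divides it; move -x_1**2 to the remainder.
  leading term x_1*x_3: no divisor's leading term divides it; move x_1*x_3 to the remainder.
  leading term x_1: no divisor's leading term divides it; move x_1 to the remainder.
  remainder -x_1**2 + x_1*x_3 + x_1 ≠ 0; add g_5 = -x_1**2 + x_1*x_3 + x_1 to the basis.

S(f_2,f_3): leading monomials are coprime, so the S-polynomial reduces to 0 (Buchberger's first criterion).
S(f_1,g_4): lcm = x_1*x_2*x_3**2. S = -x_1**2*x_3 + x_2*x_3**2 - x_2**2 + x_1*x_3.
  leading term x_1**2*x_3: subtract (x_3)·g_5 from -x_1**2*x_3 + x_2*x_3**2 - x_2**2 + x_1*x_3 → -x_1*x_3**2 + x_2*x_3**2 - x_2**2
  leading term x_1*x_3**2: subtract (1)·g_4 from -x_1*x_3**2 + x_2*x_3**2 - x_2**2 → x_2*x_3**2 - x_2**2 - x_3**2 + x_2
  leading term x_2*x_3**2: subtract (x_3)·f_1 from x_2*x_3**2 - x_2**2 - x_3**2 + x_2 → -x_2**2 + x_1*x_3 - x_3**2 + x_2 - x_3
  leading term x_2**2: no divisor's leading term divides it; move -x_2**2 to the remainder.
  leading term x_1*x_3: no divisor's leading term divides it; move x_1*x_3 to the remainder.
  leading term x_3**2: no divisor's leading term divides it; move -x_3**2 to the remainder.
  leading term x_2: no divisor's leading term divides it; move x_2 to the remainder.
  leading term x_3: no divisor's leading term divides it; move -x_3 to the remainder.
  remainder -x_2**2 + x_1*x_3 - x_3**2 + x_2 - x_3 ≠ 0; add g_6 = -x_2**2 + x_1*x_3 - x_3**2 + x_2 - x_3 to the basis.

S(f_2,g_4): lcm = x_1*x_3**3. S = x_3**3 - x_2*x_3 + x_1.
  leading term x_3**3: subtract (1)·f_2 from x_3**3 - x_2*x_3 + x_1 → -x_2*x_3 + x_1 - 1
  leading term x_2*x_3: subtract (-1)·f_1 from -x_2*x_3 + x_1 - 1 → 0
  remainder 0.

S(f_3,g_4): lcm = x_1*x_2*x_3**2. S = -x_1*x_3**2 + x_2*x_3**2 - x_2**2.
  leading term x_1*x_3**2: subtract (1)·g_4 from -x_1*x_3**2 + x_2*x_3**2 - x_2**2 → x_2*x_3**2 - x_2**2 - x_3**2 + x_2
  leading term x_2*x_3**2: subtract (x_3)·f_1 from x_2*x_3**2 - x_2**2 - x_3**2 + x_2 → -x_2**2 + x_1*x_3 - x_3**2 + x_2 - x_3
  leading term x_2**2: subtract (1)·g_6 from -x_2**2 + x_1*x_3 - x_3**2 + x_2 - x_3 → 0
  remainder 0.

S(f_1,g_5): leading monomials are coprime, so the S-polynomial reduces to 0 (Buchberger's first criterion).
S(f_2,g_5): leading monomials are coprime, so the S-polynomial reduces to 0 (Buchberger's first criterion).
S(f_3,g_5): lcm = x_1**2*x_2. S = x_1*x_2*x_3 - x_1**2 + x_1*x_2.
  leading term x_1*x_2*x_3: subtract (x_1)·f_1 from x_1*x_2*x_3 - x_1**2 + x_1*x_2 → x_1*x_2 - x_1
  leading term x_1*x_2: subtract (1)·f_3 from x_1*x_2 - x_1 → 0
  remainder 0.

S(g_4,g_5): lcm = x_1**2*x_3**2. S = x_1*x_3**3 + x_1*x_2.
  leading term x_1*x_3**3: subtract (x_1)·f_2 from x_1*x_3**3 + x_1*x_2 → x_1*x_2 - x_1
  leading term x_1*x_2: subtract (1)·f_3 from x_1*x_2 - x_1 → 0
  remainder 0.

S(f_1,g_6): lcm = x_2**2*x_3. S = x_1*x_3**2 - x_3**3 - x_1*x_2 + x_2*x_3 - x_3**2 + x_2.
  leading term x_1*x_3**2: subtract (-1)·g_4 from x_1*x_3**2 - x_3**3 - x_1*x_2 + x_2*x_3 - x_3**2 + x_2 → -x_3**3 - x_1*x_2 + x_2*x_3
  leading term x_3**3: subtract (-1)·f_2 from -x_3**3 - x_1*x_2 + x_2*x_3 → -x_1*x_2 + x_2*x_3 + 1
  leading term x_1*x_2: subtract (-1)·f_3 from -x_1*x_2 + x_2*x_3 + 1 → x_2*x_3 - x_1 + 1
  leading term x_2*x_3: subtract (1)·f_1 from x_2*x_3 - x_1 + 1 → 0
  remainder 0.

S(f_2,g_6): leading monomials are coprime, so the S-polynomial reduces to 0 (Buchberger's first criterion).
S(f_3,g_6): lcm = x_1*x_2**2. S = x_1**2*x_3 - x_1*x_3**2 - x_1*x_3.
  leading term x_1**2*x_3: subtract (-x_3)·g_5 from x_1**2*x_3 - x_1*x_3**2 - x_1*x_3 → 0
  remainder 0.

S(g_4,g_6): leading monomials are coprime, so the S-polynomial reduces to 0 (Buchberger's first criterion).
S(g_5,g_6): leading monomials are coprime, so the S-polynomial reduces to 0 (Buchberger's first criterion).
Every S-polynomial of the final basis reduces to 0, so we have a Gröbner basis.

G = {x_1*x_3**2 - x_3**2 + x_2, x_3**3 + 1, x_1**2 - x_1*x_3 - x_1, x_1*x_2 - x_1, x_2**2 - x_1*x_3 + x_3**2 - x_2 + x_3, x_2*x_3 - x_1 + 1}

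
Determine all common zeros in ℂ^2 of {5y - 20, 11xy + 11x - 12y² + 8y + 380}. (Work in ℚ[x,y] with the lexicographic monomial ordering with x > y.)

{(-4, 4)}

Compute a lex Gröbner basis by Buchberger's algorithm.
f_1 = 5y - 20, LT = y.
f_2 = 11xy + 11x - 12y² + 8y + 380, LT = xy.

S(f_1,f_2): lcm = xy. S = -5x + 12/11y² - 8/11y - 380/11.
  reduce S modulo (f_1, f_2):
  remainder -5x - 20 ≠ 0; add h_3 = -5x - 20 to the basis.

The other S-polynomials (S(f_1,h_3), S(f_2,h_3)) all reduce to 0 modulo the current basis, so we have a Gröbner basis.
Inter-reduce: drop elements whose leading term is divisible by another's, tail-reduce, and make monic.
Reduced Gröbner basis: {x + 4, y - 4}.

A lex Gröbner basis eliminates variables successively. Here y - 4 depends only on y, with roots {4}; lifting each root through the earlier basis elements recovers the full solutions.
  y = 4: the earlier basis element becomes x + 4 = 0, giving x = -4 — point (-4, 4).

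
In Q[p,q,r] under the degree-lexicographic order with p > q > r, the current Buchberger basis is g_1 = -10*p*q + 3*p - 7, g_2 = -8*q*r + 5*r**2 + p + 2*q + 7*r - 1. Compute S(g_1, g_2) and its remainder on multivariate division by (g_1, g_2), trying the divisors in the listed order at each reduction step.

S(g_1, g_2) = 5/8*p*r**2 + 1/8*p**2 + 1/4*p*q + 23/40*p*r - 1/8*p + 7/10*r; remainder on division = 5/8*p*r**2 + 1/8*p**2 + 23/40*p*r - 1/20*p + 7/10*r - 7/40.

lcm(LM(g_1), LM(g_2)) = p*q*r.
S = (lcm/LT(g_1))·g_1 − (lcm/LT(g_2))·g_2 = 5/8*p*r**2 + 1/8*p**2 + 1/4*p*q + 23/40*p*r - 1/8*p + 7/10*r.
Reduce S modulo (g_1, g_2) in that order:
  leading term p*r**2: no divisor's leading term divides it; move 5/8*p*r**2 to the remainder.
  leading term p**2: no divisor's leading term divides it; move 1/8*p**2 to the remainder.
  leading term p*q: subtract (-1/40)·g_1 from 1/4*p*q + 23/40*p*r - 1/8*p + 7/10*r → 23/40*p*r - 1/20*p + 7/10*r - 7/40
  leading term p*r: no divisor's leading term divides it; move 23/40*p*r to the remainder.
  leading term p: no divisor's leading term divides it; move -1/20*p to the remainder.
  leading term r: no divisor's leading term divides it; move 7/10*r to the remainder.
  leading term 1: no divisor's leading term divides it; move -7/40 to the remainder.
The remainder 5/8*p*r**2 + 1/8*p**2 + 23/40*p*r - 1/20*p + 7/10*r - 7/40 is nonzero, so it would be added as the next basis element.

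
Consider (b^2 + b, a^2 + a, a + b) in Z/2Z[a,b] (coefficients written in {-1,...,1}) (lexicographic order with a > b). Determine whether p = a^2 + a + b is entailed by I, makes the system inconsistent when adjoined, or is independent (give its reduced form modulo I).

First compute the reduced Gröbner basis of I by Buchberger's algorithm.
f_1 = b^2 + b, LT = b^2.
f_2 = a^2 + a, LT = a^2.
f_3 = a + b, LT = a.

The S-polynomials (S(f_1,f_2), S(f_1,f_3), S(f_2,f_3)) all reduce to 0 modulo the current basis, so we have a Gröbner basis.
Inter-reduce: drop elements whose leading term is divisible by another's, tail-reduce, and make monic.
Reduced Gröbner basis: {a + b, b^2 + b}.
Label its elements g_1 = a + b, g_2 = b^2 + b.

Reduce p = a^2 + a + b modulo G:
  leading term a^2: subtract (a)·g_1 from a^2 + a + b → ab + a + b
  leading term ab: subtract (b)·g_1 from ab + a + b → a + b^2 + b
  leading term a: subtract (1)·g_1 from a + b^2 + b → b^2
  leading term b^2: subtract (1)·g_2 from b^2 → b
  leading term b: no divisor's leading term divides it; move b to the remainder.
  normal form = b.
The normal form is nonzero, so p ∉ I. Since p minus its normal form lies in I, I + (p) = I + (r) where r = b; decide whether this ideal is the whole ring.
Run Buchberger on G together with r (pairs among the g_i already reduce to 0 since G is a Gröbner basis):
g_1 = a + b, LT = a.
g_2 = b^2 + b, LT = b^2.
r = b, LT = b.

The S-polynomials (S(g_1,g_2), S(g_1,r), S(g_2,r)) all reduce to 0 modulo the current basis, so we have a Gröbner basis.
Inter-reduce: drop elements whose leading term is divisible by another's, tail-reduce, and make monic.
Reduced Gröbner basis: {a, b}.
The reduced Gröbner basis of I + (p) is {a, b} ≠ {1}, a proper ideal, so the enlarged system stays consistent: p is independent of I, with normal form b.

The remainder on division by a Gröbner basis is unique — it is the normal form.

a^2 + a + b is independent of I; its normal form modulo I is b.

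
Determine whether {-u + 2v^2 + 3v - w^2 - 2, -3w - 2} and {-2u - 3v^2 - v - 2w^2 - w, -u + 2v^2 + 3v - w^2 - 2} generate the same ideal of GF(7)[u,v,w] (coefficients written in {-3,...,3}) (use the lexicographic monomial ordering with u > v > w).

Yes, the ideals are equal.

Equality of ideals is decidable: compute both reduced Gröbner bases (unique for the ordering) and check whether they agree.
Buchberger on the first generating set:
f_1 = -u + 2v^2 + 3v - w^2 - 2, LT = u.
f_2 = -3w - 2, LT = w.

The S-polynomials (S(f_1,f_2)) all reduce to 0 modulo the current basis, so we have a Gröbner basis.
Inter-reduce: drop elements whose leading term is divisible by another's, tail-reduce, and make monic.
Reduced Gröbner basis: {u - 2v^2 - 3v - 3, w + 3}.

Buchberger on the second generating set:
h_1 = -2u - 3v^2 - v - 2w^2 - w, LT = u.
h_2 = -u + 2v^2 + 3v - w^2 - 2, LT = u.

S(h_1,h_2): lcm = u. S = -3w - 2.
  leading term w: no divisor's leading term divides it; move -3w to the remainder.
  leading term 1: no divisor's leading term divides it; move -2 to the remainder.
  remainder -3w - 2 ≠ 0; add k_3 = -3w - 2 to the basis.

The other S-polynomials (S(h_1,k_3), S(h_2,k_3)) all reduce to 0 modulo the current basis, so we have a Gröbner basis.
Inter-reduce: drop elements whose leading term is divisible by another's, tail-reduce, and make monic.
Reduced Gröbner basis: {u - 2v^2 - 3v - 3, w + 3}.

The two bases agree; hence the ideals are identical.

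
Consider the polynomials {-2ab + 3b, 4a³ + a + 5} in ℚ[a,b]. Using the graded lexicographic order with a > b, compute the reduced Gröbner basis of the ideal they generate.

f_1 = -2ab + 3b, LT = ab.
f_2 = 4a³ + a + 5, LT = a³.

S(f_1,f_2): lcm = a³b. S = -3/2a²b - ¼ab - 5/4b.
  leading term a²b: subtract (¾a)·f_1 from -3/2a²b - ¼ab - 5/4b → -5/2ab - 5/4b
  leading term ab: subtract (5/4)·f_1 from -5/2ab - 5/4b → -5b
  leading term b: no divisor's leading term divides it; move -5b to the remainder.
  remainder -5b ≠ 0; add g_3 = -5b to the basis.

S(f_1,g_3): lcm = ab. S = -3/2b.
  leading term b: subtract (3/10)·g_3 from -3/2b → 0
  remainder 0.

S(f_2,g_3): leading monomials are coprime, so the S-polynomial reduces to 0 (Buchberger's first criterion).
Every S-polynomial of the final basis reduces to 0, so we have a Gröbner basis.
Inter-reduce: drop elements whose leading term is divisible by another's, tail-reduce, and make monic.

G = {a³ + ¼a + 5/4, b}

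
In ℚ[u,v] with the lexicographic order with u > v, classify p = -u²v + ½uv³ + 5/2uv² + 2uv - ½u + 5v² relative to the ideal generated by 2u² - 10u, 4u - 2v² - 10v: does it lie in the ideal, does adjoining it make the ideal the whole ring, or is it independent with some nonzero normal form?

-u²v + ½uv³ + 5/2uv² + 2uv - ½u + 5v² is independent of I; its normal form modulo I is v³ + 39/4v² - 5/4v.

First compute the reduced Gröbner basis of I by Buchberger's algorithm.
f_1 = 2u² - 10u, LT = u².
f_2 = 4u - 2v² - 10v, LT = u.

S(f_1,f_2): lcm = u². S = ½uv² + 5/2uv - 5u.
  leading term uv²: subtract (⅛v²)·f_2 from ½uv² + 5/2uv - 5u → 5/2uv - 5u + ¼v⁴ + 5/4v³
  leading term uv: subtract (⅝v)·f_2 from 5/2uv - 5u + ¼v⁴ + 5/4v³ → -5u + ¼v⁴ + 5/2v³ + 25/4v²
  leading term u: subtract (-5/4)·f_2 from -5u + ¼v⁴ + 5/2v³ + 25/4v² → ¼v⁴ + 5/2v³ + 15/4v² - 25/2v
  leading term v⁴: no divisor's leading term divides it; move ¼v⁴ to the remainder.
  leading term v³: no divisor's leading term divides it; move 5/2v³ to the remainder.
  leading term v²: no divisor's leading term divides it; move 15/4v² to the remainder.
  leading term v: no divisor's leading term divides it; move -25/2v to the remainder.
  remainder ¼v⁴ + 5/2v³ + 15/4v² - 25/2v ≠ 0; add h_3 = ¼v⁴ + 5/2v³ + 15/4v² - 25/2v to the basis.

The other S-polynomials (S(f_1,h_3), S(f_2,h_3)) all reduce to 0 modulo the current basis, so we have a Gröbner basis.
Inter-reduce: drop elements whose leading term is divisible by another's, tail-reduce, and make monic.
Reduced Gröbner basis: {u - ½v² - 5/2v, v⁴ + 10v³ + 15v² - 50v}.
Label its elements g_1 = u - ½v² - 5/2v, g_2 = v⁴ + 10v³ + 15v² - 50v.

Reduce p = -u²v + ½uv³ + 5/2uv² + 2uv - ½u + 5v² modulo G:
  leading term u²v: subtract (-uv)·g_1 from -u²v + ½uv³ + 5/2uv² + 2uv - ½u + 5v² → 2uv - ½u + 5v²
  leading term uv: subtract (2v)·g_1 from 2uv - ½u + 5v² → -½u + v³ + 10v²
  leading term u: subtract (-½)·g_1 from -½u + v³ + 10v² → v³ + 39/4v² - 5/4v
  leading term v³: no divisor's leading term divides it; move v³ to the remainder.
  leading term v²: no divisor's leading term divides it; move 39/4v² to the remainder.
  leading term v: no divisor's leading term divides it; move -5/4v to the remainder.
  normal form = v³ + 39/4v² - 5/4v.
The normal form is nonzero, so p ∉ I. Since p minus its normal form lies in I, I + (p) = I + (r) where r = v³ + 39/4v² - 5/4v; decide whether this ideal is the whole ring.
Run Buchberger on G together with r (pairs among the g_i already reduce to 0 since G is a Gröbner basis):
g_1 = u - ½v² - 5/2v, LT = u.
g_2 = v⁴ + 10v³ + 15v² - 50v, LT = v⁴.
r = v³ + 39/4v² - 5/4v, LT = v³.

S(g_2,r): lcm = v⁴. S = ¼v³ + 65/4v² - 50v.
  leading term v³: subtract (¼)·r from ¼v³ + 65/4v² - 50v → 221/16v² - 795/16v
  leading term v²: no divisor's leading term divides it; move 221/16v² to the remainder.
  leading term v: no divisor's leading term divides it; move -795/16v to the remainder.
  remainder 221/16v² - 795/16v ≠ 0; add m_4 = 221/16v² - 795/16v to the basis.

S(g_2,m_4): lcm = v⁴. S = 3005/221v³ + 15v² - 50v.
  leading term v³: subtract (3005/221)·r from 3005/221v³ + 15v² - 50v → -7995/68v² - 29175/884v
  leading term v²: subtract (-2460/289)·m_4 from -7995/68v² - 29175/884v → -1713000/3757v
  leading term v: no divisor's leading term divides it; move -1713000/3757v to the remainder.
  remainder -1713000/3757v ≠ 0; add m_5 = -1713000/3757v to the basis.

The other S-polynomials (S(g_1,g_2), S(g_1,r), S(g_1,m_4), S(r,m_4), S(g_1,m_5), S(g_2,m_5), S(r,m_5), S(m_4,m_5)) all reduce to 0 modulo the current basis, so we have a Gröbner basis.
Inter-reduce: drop elements whose leading term is divisible by another's, tail-reduce, and make monic.
Reduced Gröbner basis: {u, v}.
The reduced Gröbner basis of I + (p) is {u, v} ≠ {1}, a proper ideal, so the enlarged system stays consistent: p is independent of I, with normal form v³ + 39/4v² - 5/4v.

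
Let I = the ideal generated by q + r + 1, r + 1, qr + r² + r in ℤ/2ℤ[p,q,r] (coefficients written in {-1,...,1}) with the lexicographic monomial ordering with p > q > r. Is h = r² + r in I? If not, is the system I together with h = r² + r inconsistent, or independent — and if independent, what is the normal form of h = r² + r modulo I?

r² + r lies in I (it reduces to 0).

First compute the reduced Gröbner basis of I by Buchberger's algorithm.
f_1 = q + r + 1, LT = q.
f_2 = r + 1, LT = r.
f_3 = qr + r² + r, LT = qr.

The S-polynomials (S(f_1,f_2), S(f_1,f_3), S(f_2,f_3)) all reduce to 0 modulo the current basis, so we have a Gröbner basis.
Inter-reduce: drop elements whose leading term is divisible by another's, tail-reduce, and make monic.
Reduced Gröbner basis: {q, r + 1}.
Label its elements g_1 = q, g_2 = r + 1.

Reduce h = r² + r modulo G:
  leading term r²: subtract (r)·g_2 from r² + r → 0
  normal form = 0.
Since the normal form is 0, h ∈ I.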